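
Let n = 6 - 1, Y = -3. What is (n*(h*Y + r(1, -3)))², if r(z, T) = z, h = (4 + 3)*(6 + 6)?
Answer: 1575025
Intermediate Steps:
n = 5
h = 84 (h = 7*12 = 84)
(n*(h*Y + r(1, -3)))² = (5*(84*(-3) + 1))² = (5*(-252 + 1))² = (5*(-251))² = (-1255)² = 1575025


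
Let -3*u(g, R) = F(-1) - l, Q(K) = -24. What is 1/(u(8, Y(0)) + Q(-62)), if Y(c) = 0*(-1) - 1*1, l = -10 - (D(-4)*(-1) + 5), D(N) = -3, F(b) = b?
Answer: -3/89 ≈ -0.033708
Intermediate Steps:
l = -18 (l = -10 - (-3*(-1) + 5) = -10 - (3 + 5) = -10 - 1*8 = -10 - 8 = -18)
Y(c) = -1 (Y(c) = 0 - 1 = -1)
u(g, R) = -17/3 (u(g, R) = -(-1 - 1*(-18))/3 = -(-1 + 18)/3 = -⅓*17 = -17/3)
1/(u(8, Y(0)) + Q(-62)) = 1/(-17/3 - 24) = 1/(-89/3) = -3/89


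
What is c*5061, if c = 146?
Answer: 738906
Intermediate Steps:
c*5061 = 146*5061 = 738906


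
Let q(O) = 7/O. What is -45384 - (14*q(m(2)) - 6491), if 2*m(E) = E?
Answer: -38991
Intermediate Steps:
m(E) = E/2
-45384 - (14*q(m(2)) - 6491) = -45384 - (14*(7/(((½)*2))) - 6491) = -45384 - (14*(7/1) - 6491) = -45384 - (14*(7*1) - 6491) = -45384 - (14*7 - 6491) = -45384 - (98 - 6491) = -45384 - 1*(-6393) = -45384 + 6393 = -38991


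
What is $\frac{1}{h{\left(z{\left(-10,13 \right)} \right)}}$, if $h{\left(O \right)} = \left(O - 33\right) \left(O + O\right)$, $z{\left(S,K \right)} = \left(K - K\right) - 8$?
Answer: $\frac{1}{656} \approx 0.0015244$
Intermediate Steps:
$z{\left(S,K \right)} = -8$ ($z{\left(S,K \right)} = 0 - 8 = -8$)
$h{\left(O \right)} = 2 O \left(-33 + O\right)$ ($h{\left(O \right)} = \left(-33 + O\right) 2 O = 2 O \left(-33 + O\right)$)
$\frac{1}{h{\left(z{\left(-10,13 \right)} \right)}} = \frac{1}{2 \left(-8\right) \left(-33 - 8\right)} = \frac{1}{2 \left(-8\right) \left(-41\right)} = \frac{1}{656}$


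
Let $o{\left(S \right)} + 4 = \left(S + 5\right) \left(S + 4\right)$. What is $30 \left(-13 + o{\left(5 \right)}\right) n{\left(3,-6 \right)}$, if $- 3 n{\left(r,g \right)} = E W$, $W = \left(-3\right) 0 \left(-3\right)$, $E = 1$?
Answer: $0$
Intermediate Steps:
$W = 0$ ($W = 0 \left(-3\right) = 0$)
$o{\left(S \right)} = -4 + \left(4 + S\right) \left(5 + S\right)$ ($o{\left(S \right)} = -4 + \left(S + 5\right) \left(S + 4\right) = -4 + \left(5 + S\right) \left(4 + S\right) = -4 + \left(4 + S\right) \left(5 + S\right)$)
$n{\left(r,g \right)} = 0$ ($n{\left(r,g \right)} = - \frac{1 \cdot 0}{3} = \left(- \frac{1}{3}\right) 0 = 0$)
$30 \left(-13 + o{\left(5 \right)}\right) n{\left(3,-6 \right)} = 30 \left(-13 + \left(16 + 5^{2} + 9 \cdot 5\right)\right) 0 = 30 \left(-13 + \left(16 + 25 + 45\right)\right) 0 = 30 \left(-13 + 86\right) 0 = 30 \cdot 73 \cdot 0 = 2190 \cdot 0 = 0$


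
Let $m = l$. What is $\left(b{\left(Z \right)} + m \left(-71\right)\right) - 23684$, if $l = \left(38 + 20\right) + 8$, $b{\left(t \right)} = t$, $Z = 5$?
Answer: $-28365$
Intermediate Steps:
$l = 66$ ($l = 58 + 8 = 66$)
$m = 66$
$\left(b{\left(Z \right)} + m \left(-71\right)\right) - 23684 = \left(5 + 66 \left(-71\right)\right) - 23684 = \left(5 - 4686\right) - 23684 = -4681 - 23684 = -28365$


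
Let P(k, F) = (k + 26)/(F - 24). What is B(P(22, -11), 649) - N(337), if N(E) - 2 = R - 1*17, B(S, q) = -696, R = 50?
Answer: -731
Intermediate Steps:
P(k, F) = (26 + k)/(-24 + F)
N(E) = 35 (N(E) = 2 + (50 - 1*17) = 2 + (50 - 17) = 2 + 33 = 35)
B(P(22, -11), 649) - N(337) = -696 - 1*35 = -696 - 35 = -731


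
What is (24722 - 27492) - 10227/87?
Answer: -83739/29 ≈ -2887.6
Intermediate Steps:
(24722 - 27492) - 10227/87 = -2770 - 10227*1/87 = -2770 - 3409/29 = -83739/29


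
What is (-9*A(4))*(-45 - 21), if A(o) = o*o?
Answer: 9504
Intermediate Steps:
A(o) = o**2
(-9*A(4))*(-45 - 21) = (-9*4**2)*(-45 - 21) = -9*16*(-66) = -144*(-66) = 9504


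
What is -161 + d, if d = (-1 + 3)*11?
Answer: -139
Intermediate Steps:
d = 22 (d = 2*11 = 22)
-161 + d = -161 + 22 = -139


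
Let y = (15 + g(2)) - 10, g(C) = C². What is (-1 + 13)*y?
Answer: 108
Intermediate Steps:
y = 9 (y = (15 + 2²) - 10 = (15 + 4) - 10 = 19 - 10 = 9)
(-1 + 13)*y = (-1 + 13)*9 = 12*9 = 108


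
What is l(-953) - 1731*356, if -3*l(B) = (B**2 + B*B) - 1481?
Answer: -1221215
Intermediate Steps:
l(B) = 1481/3 - 2*B**2/3 (l(B) = -((B**2 + B*B) - 1481)/3 = -((B**2 + B**2) - 1481)/3 = -(2*B**2 - 1481)/3 = -(-1481 + 2*B**2)/3 = 1481/3 - 2*B**2/3)
l(-953) - 1731*356 = (1481/3 - 2/3*(-953)**2) - 1731*356 = (1481/3 - 2/3*908209) - 616236 = (1481/3 - 1816418/3) - 616236 = -604979 - 616236 = -1221215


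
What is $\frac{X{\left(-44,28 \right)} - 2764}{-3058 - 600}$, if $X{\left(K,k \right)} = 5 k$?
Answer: $\frac{1312}{1829} \approx 0.71733$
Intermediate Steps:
$\frac{X{\left(-44,28 \right)} - 2764}{-3058 - 600} = \frac{5 \cdot 28 - 2764}{-3058 - 600} = \frac{140 - 2764}{-3658} = \left(-2624\right) \left(- \frac{1}{3658}\right) = \frac{1312}{1829}$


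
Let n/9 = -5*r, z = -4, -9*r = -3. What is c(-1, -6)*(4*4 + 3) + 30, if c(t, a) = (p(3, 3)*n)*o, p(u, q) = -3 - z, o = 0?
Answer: 30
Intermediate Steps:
r = 1/3 (r = -1/9*(-3) = 1/3 ≈ 0.33333)
n = -15 (n = 9*(-5*1/3) = 9*(-5/3) = -15)
p(u, q) = 1 (p(u, q) = -3 - 1*(-4) = -3 + 4 = 1)
c(t, a) = 0 (c(t, a) = (1*(-15))*0 = -15*0 = 0)
c(-1, -6)*(4*4 + 3) + 30 = 0*(4*4 + 3) + 30 = 0*(16 + 3) + 30 = 0*19 + 30 = 0 + 30 = 30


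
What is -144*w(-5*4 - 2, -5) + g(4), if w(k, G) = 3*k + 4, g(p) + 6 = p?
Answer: 8926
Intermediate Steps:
g(p) = -6 + p
w(k, G) = 4 + 3*k
-144*w(-5*4 - 2, -5) + g(4) = -144*(4 + 3*(-5*4 - 2)) + (-6 + 4) = -144*(4 + 3*(-20 - 2)) - 2 = -144*(4 + 3*(-22)) - 2 = -144*(4 - 66) - 2 = -144*(-62) - 2 = 8928 - 2 = 8926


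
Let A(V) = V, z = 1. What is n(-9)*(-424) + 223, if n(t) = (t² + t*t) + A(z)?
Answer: -68889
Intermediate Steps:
n(t) = 1 + 2*t² (n(t) = (t² + t*t) + 1 = (t² + t²) + 1 = 2*t² + 1 = 1 + 2*t²)
n(-9)*(-424) + 223 = (1 + 2*(-9)²)*(-424) + 223 = (1 + 2*81)*(-424) + 223 = (1 + 162)*(-424) + 223 = 163*(-424) + 223 = -69112 + 223 = -68889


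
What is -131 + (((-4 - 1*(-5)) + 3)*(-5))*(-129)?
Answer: 2449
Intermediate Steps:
-131 + (((-4 - 1*(-5)) + 3)*(-5))*(-129) = -131 + (((-4 + 5) + 3)*(-5))*(-129) = -131 + ((1 + 3)*(-5))*(-129) = -131 + (4*(-5))*(-129) = -131 - 20*(-129) = -131 + 2580 = 2449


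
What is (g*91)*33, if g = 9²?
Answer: 243243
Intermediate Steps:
g = 81
(g*91)*33 = (81*91)*33 = 7371*33 = 243243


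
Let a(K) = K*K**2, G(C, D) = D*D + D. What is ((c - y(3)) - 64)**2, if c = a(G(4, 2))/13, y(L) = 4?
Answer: 446224/169 ≈ 2640.4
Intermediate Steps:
G(C, D) = D + D**2 (G(C, D) = D**2 + D = D + D**2)
a(K) = K**3
c = 216/13 (c = (2*(1 + 2))**3/13 = (2*3)**3*(1/13) = 6**3*(1/13) = 216*(1/13) = 216/13 ≈ 16.615)
((c - y(3)) - 64)**2 = ((216/13 - 1*4) - 64)**2 = ((216/13 - 4) - 64)**2 = (164/13 - 64)**2 = (-668/13)**2 = 446224/169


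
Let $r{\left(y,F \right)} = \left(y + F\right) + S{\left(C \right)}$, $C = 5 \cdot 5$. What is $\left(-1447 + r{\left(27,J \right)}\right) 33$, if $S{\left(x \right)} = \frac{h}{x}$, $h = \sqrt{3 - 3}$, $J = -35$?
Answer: $-48015$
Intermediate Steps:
$h = 0$ ($h = \sqrt{0} = 0$)
$C = 25$
$S{\left(x \right)} = 0$ ($S{\left(x \right)} = \frac{0}{x} = 0$)
$r{\left(y,F \right)} = F + y$ ($r{\left(y,F \right)} = \left(y + F\right) + 0 = \left(F + y\right) + 0 = F + y$)
$\left(-1447 + r{\left(27,J \right)}\right) 33 = \left(-1447 + \left(-35 + 27\right)\right) 33 = \left(-1447 - 8\right) 33 = \left(-1455\right) 33 = -48015$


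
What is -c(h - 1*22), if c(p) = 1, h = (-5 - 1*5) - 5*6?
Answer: -1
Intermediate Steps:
h = -40 (h = (-5 - 5) - 30 = -10 - 30 = -40)
-c(h - 1*22) = -1*1 = -1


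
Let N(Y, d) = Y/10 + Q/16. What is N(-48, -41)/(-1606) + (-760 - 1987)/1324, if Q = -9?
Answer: -8008331/3866080 ≈ -2.0714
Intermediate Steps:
N(Y, d) = -9/16 + Y/10 (N(Y, d) = Y/10 - 9/16 = -9/16 + Y/10)
N(-48, -41)/(-1606) + (-760 - 1987)/1324 = (-9/16 + (1/10)*(-48))/(-1606) + (-760 - 1987)/1324 = (-9/16 - 24/5)*(-1/1606) - 2747*1/1324 = -429/80*(-1/1606) - 2747/1324 = 39/11680 - 2747/1324 = -8008331/3866080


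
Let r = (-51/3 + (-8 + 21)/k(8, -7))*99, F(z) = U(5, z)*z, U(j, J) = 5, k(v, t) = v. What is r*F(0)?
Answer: 0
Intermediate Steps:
F(z) = 5*z
r = -12177/8 (r = (-51/3 + (-8 + 21)/8)*99 = (-51*⅓ + 13*(⅛))*99 = (-17 + 13/8)*99 = -123/8*99 = -12177/8 ≈ -1522.1)
r*F(0) = -60885*0/8 = -12177/8*0 = 0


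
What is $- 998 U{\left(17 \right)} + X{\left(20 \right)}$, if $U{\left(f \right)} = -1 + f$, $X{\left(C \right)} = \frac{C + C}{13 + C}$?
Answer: $- \frac{526904}{33} \approx -15967.0$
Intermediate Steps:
$X{\left(C \right)} = \frac{2 C}{13 + C}$
$- 998 U{\left(17 \right)} + X{\left(20 \right)} = - 998 \left(-1 + 17\right) + 2 \cdot 20 \frac{1}{13 + 20} = \left(-998\right) 16 + 2 \cdot 20 \cdot \frac{1}{33} = -15968 + 2 \cdot 20 \cdot \frac{1}{33} = -15968 + \frac{40}{33} = - \frac{526904}{33}$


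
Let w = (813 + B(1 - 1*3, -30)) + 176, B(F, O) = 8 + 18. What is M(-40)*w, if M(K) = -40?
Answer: -40600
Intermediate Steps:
B(F, O) = 26
w = 1015 (w = (813 + 26) + 176 = 839 + 176 = 1015)
M(-40)*w = -40*1015 = -40600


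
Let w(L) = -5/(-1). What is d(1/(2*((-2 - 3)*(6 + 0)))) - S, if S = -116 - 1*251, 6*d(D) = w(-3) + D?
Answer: 132419/360 ≈ 367.83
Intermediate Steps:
w(L) = 5 (w(L) = -5*(-1) = 5)
d(D) = 5/6 + D/6 (d(D) = (5 + D)/6 = 5/6 + D/6)
S = -367 (S = -116 - 251 = -367)
d(1/(2*((-2 - 3)*(6 + 0)))) - S = (5/6 + 1/(6*((2*((-2 - 3)*(6 + 0)))))) - 1*(-367) = (5/6 + 1/(6*((2*(-5*6))))) + 367 = (5/6 + 1/(6*((2*(-30))))) + 367 = (5/6 + (1/6)/(-60)) + 367 = (5/6 + (1/6)*(-1/60)) + 367 = (5/6 - 1/360) + 367 = 299/360 + 367 = 132419/360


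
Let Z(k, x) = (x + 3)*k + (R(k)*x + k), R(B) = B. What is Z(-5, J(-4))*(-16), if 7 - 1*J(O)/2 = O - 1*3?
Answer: 4800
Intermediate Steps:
J(O) = 20 - 2*O (J(O) = 14 - 2*(O - 1*3) = 14 - 2*(O - 3) = 14 - 2*(-3 + O) = 14 + (6 - 2*O) = 20 - 2*O)
Z(k, x) = k + k*x + k*(3 + x) (Z(k, x) = (x + 3)*k + (k*x + k) = (3 + x)*k + (k + k*x) = k*(3 + x) + (k + k*x) = k + k*x + k*(3 + x))
Z(-5, J(-4))*(-16) = (2*(-5)*(2 + (20 - 2*(-4))))*(-16) = (2*(-5)*(2 + (20 + 8)))*(-16) = (2*(-5)*(2 + 28))*(-16) = (2*(-5)*30)*(-16) = -300*(-16) = 4800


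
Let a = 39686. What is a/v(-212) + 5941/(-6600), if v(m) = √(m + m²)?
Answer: -5941/6600 + 19843*√11183/11183 ≈ 186.74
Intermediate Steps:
a/v(-212) + 5941/(-6600) = 39686/(√(-212*(1 - 212))) + 5941/(-6600) = 39686/(√(-212*(-211))) + 5941*(-1/6600) = 39686/(√44732) - 5941/6600 = 39686/((2*√11183)) - 5941/6600 = 39686*(√11183/22366) - 5941/6600 = 19843*√11183/11183 - 5941/6600 = -5941/6600 + 19843*√11183/11183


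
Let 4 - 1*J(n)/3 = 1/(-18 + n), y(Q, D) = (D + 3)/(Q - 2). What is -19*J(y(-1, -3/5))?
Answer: -21717/94 ≈ -231.03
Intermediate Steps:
y(Q, D) = (3 + D)/(-2 + Q)
J(n) = 12 - 3/(-18 + n)
-19*J(y(-1, -3/5)) = -57*(-73 + 4*((3 - 3/5)/(-2 - 1)))/(-18 + (3 - 3/5)/(-2 - 1)) = -57*(-73 + 4*((3 - 3*1/5)/(-3)))/(-18 + (3 - 3*1/5)/(-3)) = -57*(-73 + 4*(-(3 - 3/5)/3))/(-18 - (3 - 3/5)/3) = -57*(-73 + 4*(-1/3*12/5))/(-18 - 1/3*12/5) = -57*(-73 + 4*(-4/5))/(-18 - 4/5) = -57*(-73 - 16/5)/(-94/5) = -57*(-5)*(-381)/(94*5) = -19*1143/94 = -21717/94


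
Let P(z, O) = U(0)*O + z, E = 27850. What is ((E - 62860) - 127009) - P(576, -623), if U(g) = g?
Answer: -162595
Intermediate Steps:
P(z, O) = z (P(z, O) = 0*O + z = 0 + z = z)
((E - 62860) - 127009) - P(576, -623) = ((27850 - 62860) - 127009) - 1*576 = (-35010 - 127009) - 576 = -162019 - 576 = -162595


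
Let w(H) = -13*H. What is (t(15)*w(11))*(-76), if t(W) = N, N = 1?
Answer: 10868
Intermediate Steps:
t(W) = 1
(t(15)*w(11))*(-76) = (1*(-13*11))*(-76) = (1*(-143))*(-76) = -143*(-76) = 10868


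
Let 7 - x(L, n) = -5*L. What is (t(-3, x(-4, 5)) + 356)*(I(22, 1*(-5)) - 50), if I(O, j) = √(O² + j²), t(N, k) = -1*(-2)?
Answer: -17900 + 358*√509 ≈ -9823.2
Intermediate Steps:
x(L, n) = 7 + 5*L (x(L, n) = 7 - (-5)*L = 7 + 5*L)
t(N, k) = 2
(t(-3, x(-4, 5)) + 356)*(I(22, 1*(-5)) - 50) = (2 + 356)*(√(22² + (1*(-5))²) - 50) = 358*(√(484 + (-5)²) - 50) = 358*(√(484 + 25) - 50) = 358*(√509 - 50) = 358*(-50 + √509) = -17900 + 358*√509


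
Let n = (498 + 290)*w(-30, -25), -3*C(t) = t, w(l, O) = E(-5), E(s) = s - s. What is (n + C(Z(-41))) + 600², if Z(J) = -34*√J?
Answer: 360000 + 34*I*√41/3 ≈ 3.6e+5 + 72.569*I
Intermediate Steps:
E(s) = 0
w(l, O) = 0
C(t) = -t/3
n = 0 (n = (498 + 290)*0 = 788*0 = 0)
(n + C(Z(-41))) + 600² = (0 - (-34)*√(-41)/3) + 600² = (0 - (-34)*I*√41/3) + 360000 = (0 + 34*I*√41/3) + 360000 = 34*I*√41/3 + 360000 = 360000 + 34*I*√41/3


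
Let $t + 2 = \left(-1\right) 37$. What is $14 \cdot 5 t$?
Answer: $-2730$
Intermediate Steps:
$t = -39$ ($t = -2 - 37 = -39$)
$14 \cdot 5 t = 14 \cdot 5 \left(-39\right) = 70 \left(-39\right) = -2730$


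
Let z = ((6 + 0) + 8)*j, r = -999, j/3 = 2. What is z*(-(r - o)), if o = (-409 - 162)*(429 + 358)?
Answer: -37663752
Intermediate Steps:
j = 6 (j = 3*2 = 6)
o = -449377 (o = -571*787 = -449377)
z = 84 (z = ((6 + 0) + 8)*6 = (6 + 8)*6 = 14*6 = 84)
z*(-(r - o)) = 84*(-(-999 - 1*(-449377))) = 84*(-(-999 + 449377)) = 84*(-1*448378) = 84*(-448378) = -37663752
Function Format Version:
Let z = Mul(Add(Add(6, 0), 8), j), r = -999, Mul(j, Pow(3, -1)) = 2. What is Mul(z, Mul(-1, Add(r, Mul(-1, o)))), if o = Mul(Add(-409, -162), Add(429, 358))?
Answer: -37663752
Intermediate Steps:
j = 6 (j = Mul(3, 2) = 6)
o = -449377 (o = Mul(-571, 787) = -449377)
z = 84 (z = Mul(Add(Add(6, 0), 8), 6) = Mul(Add(6, 8), 6) = Mul(14, 6) = 84)
Mul(z, Mul(-1, Add(r, Mul(-1, o)))) = Mul(84, Mul(-1, Add(-999, Mul(-1, -449377)))) = Mul(84, Mul(-1, Add(-999, 449377))) = Mul(84, Mul(-1, 448378)) = Mul(84, -448378) = -37663752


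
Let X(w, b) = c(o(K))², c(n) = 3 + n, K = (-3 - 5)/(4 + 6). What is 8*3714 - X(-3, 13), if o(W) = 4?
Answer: 29663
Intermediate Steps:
K = -⅘ (K = -8/10 = -8*⅒ = -⅘ ≈ -0.80000)
X(w, b) = 49 (X(w, b) = (3 + 4)² = 7² = 49)
8*3714 - X(-3, 13) = 8*3714 - 1*49 = 29712 - 49 = 29663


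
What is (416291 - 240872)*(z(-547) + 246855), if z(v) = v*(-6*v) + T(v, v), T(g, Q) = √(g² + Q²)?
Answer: -271618604181 + 95954193*√2 ≈ -2.7148e+11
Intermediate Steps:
T(g, Q) = √(Q² + g²)
z(v) = -6*v² + √2*√(v²) (z(v) = v*(-6*v) + √(v² + v²) = -6*v² + √(2*v²) = -6*v² + √2*√(v²))
(416291 - 240872)*(z(-547) + 246855) = (416291 - 240872)*((-6*(-547)² + √2*√((-547)²)) + 246855) = 175419*((-6*299209 + √2*√299209) + 246855) = 175419*((-1795254 + √2*547) + 246855) = 175419*((-1795254 + 547*√2) + 246855) = 175419*(-1548399 + 547*√2) = -271618604181 + 95954193*√2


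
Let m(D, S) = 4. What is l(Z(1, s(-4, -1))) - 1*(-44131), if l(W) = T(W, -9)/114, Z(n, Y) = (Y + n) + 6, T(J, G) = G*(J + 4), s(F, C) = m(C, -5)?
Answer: 1676933/38 ≈ 44130.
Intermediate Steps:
s(F, C) = 4
T(J, G) = G*(4 + J)
Z(n, Y) = 6 + Y + n
l(W) = -6/19 - 3*W/38 (l(W) = -9*(4 + W)/114 = (-36 - 9*W)*(1/114) = -6/19 - 3*W/38)
l(Z(1, s(-4, -1))) - 1*(-44131) = (-6/19 - 3*(6 + 4 + 1)/38) - 1*(-44131) = (-6/19 - 3/38*11) + 44131 = (-6/19 - 33/38) + 44131 = -45/38 + 44131 = 1676933/38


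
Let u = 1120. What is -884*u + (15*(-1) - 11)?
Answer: -990106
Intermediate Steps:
-884*u + (15*(-1) - 11) = -884*1120 + (15*(-1) - 11) = -990080 + (-15 - 11) = -990080 - 26 = -990106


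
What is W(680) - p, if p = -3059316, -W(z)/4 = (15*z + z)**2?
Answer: -470438284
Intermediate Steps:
W(z) = -1024*z**2 (W(z) = -4*(15*z + z)**2 = -4*256*z**2 = -1024*z**2)
W(680) - p = -1024*680**2 - 1*(-3059316) = -1024*462400 + 3059316 = -473497600 + 3059316 = -470438284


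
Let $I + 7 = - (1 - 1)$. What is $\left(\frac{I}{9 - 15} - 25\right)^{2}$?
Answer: $\frac{20449}{36} \approx 568.03$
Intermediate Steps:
$I = -7$ ($I = -7 - \left(1 - 1\right) = -7 - 0 = -7 + 0 = -7$)
$\left(\frac{I}{9 - 15} - 25\right)^{2} = \left(- \frac{7}{9 - 15} - 25\right)^{2} = \left(- \frac{7}{-6} - 25\right)^{2} = \left(\left(-7\right) \left(- \frac{1}{6}\right) - 25\right)^{2} = \left(\frac{7}{6} - 25\right)^{2} = \left(- \frac{143}{6}\right)^{2} = \frac{20449}{36}$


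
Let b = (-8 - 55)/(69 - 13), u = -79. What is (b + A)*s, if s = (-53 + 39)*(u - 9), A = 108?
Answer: 131670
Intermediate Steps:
s = 1232 (s = (-53 + 39)*(-79 - 9) = -14*(-88) = 1232)
b = -9/8 (b = -63/56 = -63*1/56 = -9/8 ≈ -1.1250)
(b + A)*s = (-9/8 + 108)*1232 = (855/8)*1232 = 131670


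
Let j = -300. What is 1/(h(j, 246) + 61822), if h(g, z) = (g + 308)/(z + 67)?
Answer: 313/19350294 ≈ 1.6175e-5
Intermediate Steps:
h(g, z) = (308 + g)/(67 + z)
1/(h(j, 246) + 61822) = 1/((308 - 300)/(67 + 246) + 61822) = 1/(8/313 + 61822) = 1/(19350294/313) = 313/19350294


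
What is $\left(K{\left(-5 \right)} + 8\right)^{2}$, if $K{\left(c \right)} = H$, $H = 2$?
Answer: $100$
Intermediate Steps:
$K{\left(c \right)} = 2$
$\left(K{\left(-5 \right)} + 8\right)^{2} = \left(2 + 8\right)^{2} = 10^{2} = 100$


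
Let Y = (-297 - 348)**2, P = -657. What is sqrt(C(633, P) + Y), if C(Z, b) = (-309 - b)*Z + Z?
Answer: sqrt(636942) ≈ 798.09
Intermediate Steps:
Y = 416025 (Y = (-645)**2 = 416025)
C(Z, b) = Z + Z*(-309 - b) (C(Z, b) = Z*(-309 - b) + Z = Z + Z*(-309 - b))
sqrt(C(633, P) + Y) = sqrt(-1*633*(308 - 657) + 416025) = sqrt(-1*633*(-349) + 416025) = sqrt(220917 + 416025) = sqrt(636942)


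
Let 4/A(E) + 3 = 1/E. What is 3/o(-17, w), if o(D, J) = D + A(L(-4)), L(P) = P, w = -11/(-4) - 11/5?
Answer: -13/79 ≈ -0.16456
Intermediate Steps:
w = 11/20 (w = -11*(-1/4) - 11*1/5 = 11/4 - 11/5 = 11/20 ≈ 0.55000)
A(E) = 4/(-3 + 1/E)
o(D, J) = -16/13 + D (o(D, J) = D - 4*(-4)/(-1 + 3*(-4)) = D - 4*(-4)/(-1 - 12) = D - 4*(-4)/(-13) = D - 4*(-4)*(-1/13) = D - 16/13 = -16/13 + D)
3/o(-17, w) = 3/(-16/13 - 17) = 3/(-237/13) = -13/237*3 = -13/79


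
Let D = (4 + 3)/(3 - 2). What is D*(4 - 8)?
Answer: -28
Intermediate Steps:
D = 7 (D = 7/1 = 7*1 = 7)
D*(4 - 8) = 7*(4 - 8) = 7*(-4) = -28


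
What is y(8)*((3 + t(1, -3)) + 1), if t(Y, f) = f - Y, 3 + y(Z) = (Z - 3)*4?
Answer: 0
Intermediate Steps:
y(Z) = -15 + 4*Z (y(Z) = -3 + (Z - 3)*4 = -3 + (-3 + Z)*4 = -3 + (-12 + 4*Z) = -15 + 4*Z)
y(8)*((3 + t(1, -3)) + 1) = (-15 + 4*8)*((3 + (-3 - 1*1)) + 1) = (-15 + 32)*((3 + (-3 - 1)) + 1) = 17*((3 - 4) + 1) = 17*(-1 + 1) = 17*0 = 0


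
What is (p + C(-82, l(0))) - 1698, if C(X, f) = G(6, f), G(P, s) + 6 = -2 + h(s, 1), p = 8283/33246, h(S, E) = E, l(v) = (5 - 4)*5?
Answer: -18892049/11082 ≈ -1704.8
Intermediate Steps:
l(v) = 5 (l(v) = 1*5 = 5)
p = 2761/11082 (p = 8283*(1/33246) = 2761/11082 ≈ 0.24914)
G(P, s) = -7 (G(P, s) = -6 + (-2 + 1) = -6 - 1 = -7)
C(X, f) = -7
(p + C(-82, l(0))) - 1698 = (2761/11082 - 7) - 1698 = -74813/11082 - 1698 = -18892049/11082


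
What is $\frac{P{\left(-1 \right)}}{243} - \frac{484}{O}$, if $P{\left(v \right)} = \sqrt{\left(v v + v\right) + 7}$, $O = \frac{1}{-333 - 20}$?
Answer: $170852 + \frac{\sqrt{7}}{243} \approx 1.7085 \cdot 10^{5}$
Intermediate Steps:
$O = - \frac{1}{353}$ ($O = \frac{1}{-353} = - \frac{1}{353} \approx -0.0028329$)
$P{\left(v \right)} = \sqrt{7 + v + v^{2}}$ ($P{\left(v \right)} = \sqrt{\left(v^{2} + v\right) + 7} = \sqrt{\left(v + v^{2}\right) + 7} = \sqrt{7 + v + v^{2}}$)
$\frac{P{\left(-1 \right)}}{243} - \frac{484}{O} = \frac{\sqrt{7 - 1 + \left(-1\right)^{2}}}{243} - \frac{484}{- \frac{1}{353}} = \sqrt{7 - 1 + 1} \cdot \frac{1}{243} - -170852 = \sqrt{7} \cdot \frac{1}{243} + 170852 = \frac{\sqrt{7}}{243} + 170852 = 170852 + \frac{\sqrt{7}}{243}$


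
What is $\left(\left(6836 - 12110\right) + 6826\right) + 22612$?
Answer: $24164$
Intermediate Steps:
$\left(\left(6836 - 12110\right) + 6826\right) + 22612 = \left(-5274 + 6826\right) + 22612 = 1552 + 22612 = 24164$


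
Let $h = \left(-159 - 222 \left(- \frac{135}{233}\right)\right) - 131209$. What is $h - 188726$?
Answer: $- \frac{74551932}{233} \approx -3.1997 \cdot 10^{5}$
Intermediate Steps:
$h = - \frac{30578774}{233}$ ($h = \left(-159 - 222 \left(\left(-135\right) \frac{1}{233}\right)\right) - 131209 = \left(-159 - - \frac{29970}{233}\right) - 131209 = \left(-159 + \frac{29970}{233}\right) - 131209 = - \frac{7077}{233} - 131209 = - \frac{30578774}{233} \approx -1.3124 \cdot 10^{5}$)
$h - 188726 = - \frac{30578774}{233} - 188726 = - \frac{74551932}{233}$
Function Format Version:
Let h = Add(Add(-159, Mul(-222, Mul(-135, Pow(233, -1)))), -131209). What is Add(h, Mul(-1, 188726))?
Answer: Rational(-74551932, 233) ≈ -3.1997e+5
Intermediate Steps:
h = Rational(-30578774, 233) (h = Add(Add(-159, Mul(-222, Mul(-135, Rational(1, 233)))), -131209) = Add(Add(-159, Mul(-222, Rational(-135, 233))), -131209) = Add(Add(-159, Rational(29970, 233)), -131209) = Add(Rational(-7077, 233), -131209) = Rational(-30578774, 233) ≈ -1.3124e+5)
Add(h, Mul(-1, 188726)) = Add(Rational(-30578774, 233), Mul(-1, 188726)) = Add(Rational(-30578774, 233), -188726) = Rational(-74551932, 233)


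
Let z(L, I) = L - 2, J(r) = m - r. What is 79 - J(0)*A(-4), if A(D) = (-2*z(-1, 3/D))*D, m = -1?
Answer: 55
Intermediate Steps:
J(r) = -1 - r
z(L, I) = -2 + L
A(D) = 6*D (A(D) = (-2*(-2 - 1))*D = (-2*(-3))*D = 6*D)
79 - J(0)*A(-4) = 79 - (-1 - 1*0)*6*(-4) = 79 - (-1 + 0)*(-24) = 79 - (-1)*(-24) = 79 - 1*24 = 79 - 24 = 55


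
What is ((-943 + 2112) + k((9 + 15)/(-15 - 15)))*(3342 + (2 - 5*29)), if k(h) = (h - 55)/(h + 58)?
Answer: 1068641945/286 ≈ 3.7365e+6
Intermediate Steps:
k(h) = (-55 + h)/(58 + h)
((-943 + 2112) + k((9 + 15)/(-15 - 15)))*(3342 + (2 - 5*29)) = ((-943 + 2112) + (-55 + (9 + 15)/(-15 - 15))/(58 + (9 + 15)/(-15 - 15)))*(3342 + (2 - 5*29)) = (1169 + (-55 + 24/(-30))/(58 + 24/(-30)))*(3342 + (2 - 145)) = (1169 + (-55 + 24*(-1/30))/(58 + 24*(-1/30)))*(3342 - 143) = (1169 + (-55 - ⅘)/(58 - ⅘))*3199 = (1169 - 279/5/(286/5))*3199 = (1169 + (5/286)*(-279/5))*3199 = (1169 - 279/286)*3199 = (334055/286)*3199 = 1068641945/286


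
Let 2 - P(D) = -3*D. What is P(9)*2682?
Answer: 77778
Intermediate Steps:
P(D) = 2 + 3*D (P(D) = 2 - (-3)*D = 2 + 3*D)
P(9)*2682 = (2 + 3*9)*2682 = (2 + 27)*2682 = 29*2682 = 77778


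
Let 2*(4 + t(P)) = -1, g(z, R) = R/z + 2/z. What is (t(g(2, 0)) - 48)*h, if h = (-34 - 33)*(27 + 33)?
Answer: 211050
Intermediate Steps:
g(z, R) = 2/z + R/z
t(P) = -9/2 (t(P) = -4 + (1/2)*(-1) = -4 - 1/2 = -9/2)
h = -4020 (h = -67*60 = -4020)
(t(g(2, 0)) - 48)*h = (-9/2 - 48)*(-4020) = -105/2*(-4020) = 211050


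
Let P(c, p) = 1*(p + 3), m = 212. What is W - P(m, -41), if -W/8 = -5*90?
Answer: 3638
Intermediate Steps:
P(c, p) = 3 + p (P(c, p) = 1*(3 + p) = 3 + p)
W = 3600 (W = -(-40)*90 = -8*(-450) = 3600)
W - P(m, -41) = 3600 - (3 - 41) = 3600 - 1*(-38) = 3600 + 38 = 3638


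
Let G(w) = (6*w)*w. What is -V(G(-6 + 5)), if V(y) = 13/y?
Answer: -13/6 ≈ -2.1667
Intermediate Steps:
G(w) = 6*w²
-V(G(-6 + 5)) = -13/(6*(-6 + 5)²) = -13/(6*(-1)²) = -13/(6*1) = -13/6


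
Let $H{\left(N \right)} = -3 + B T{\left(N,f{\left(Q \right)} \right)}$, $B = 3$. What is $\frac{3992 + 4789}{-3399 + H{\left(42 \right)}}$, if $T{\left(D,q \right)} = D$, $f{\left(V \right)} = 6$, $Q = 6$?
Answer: $- \frac{2927}{1092} \approx -2.6804$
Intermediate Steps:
$H{\left(N \right)} = -3 + 3 N$
$\frac{3992 + 4789}{-3399 + H{\left(42 \right)}} = \frac{3992 + 4789}{-3399 + \left(-3 + 3 \cdot 42\right)} = \frac{8781}{-3399 + \left(-3 + 126\right)} = \frac{8781}{-3399 + 123} = \frac{8781}{-3276} = 8781 \left(- \frac{1}{3276}\right) = - \frac{2927}{1092}$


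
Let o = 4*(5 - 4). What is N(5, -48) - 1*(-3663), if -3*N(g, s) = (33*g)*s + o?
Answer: 18905/3 ≈ 6301.7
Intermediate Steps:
o = 4 (o = 4*1 = 4)
N(g, s) = -4/3 - 11*g*s (N(g, s) = -((33*g)*s + 4)/3 = -(33*g*s + 4)/3 = -(4 + 33*g*s)/3 = -4/3 - 11*g*s)
N(5, -48) - 1*(-3663) = (-4/3 - 11*5*(-48)) - 1*(-3663) = (-4/3 + 2640) + 3663 = 7916/3 + 3663 = 18905/3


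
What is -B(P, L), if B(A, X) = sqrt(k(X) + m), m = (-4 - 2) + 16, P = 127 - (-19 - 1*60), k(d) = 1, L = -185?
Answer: -sqrt(11) ≈ -3.3166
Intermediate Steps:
P = 206 (P = 127 - (-19 - 60) = 127 - 1*(-79) = 127 + 79 = 206)
m = 10 (m = -6 + 16 = 10)
B(A, X) = sqrt(11) (B(A, X) = sqrt(1 + 10) = sqrt(11))
-B(P, L) = -sqrt(11)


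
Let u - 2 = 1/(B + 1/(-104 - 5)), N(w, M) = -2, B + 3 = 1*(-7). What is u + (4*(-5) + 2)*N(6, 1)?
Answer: 41349/1091 ≈ 37.900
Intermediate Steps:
B = -10 (B = -3 + 1*(-7) = -3 - 7 = -10)
u = 2073/1091 (u = 2 + 1/(-10 + 1/(-104 - 5)) = 2 + 1/(-10 + 1/(-109)) = 2 + 1/(-10 - 1/109) = 2 + 1/(-1091/109) = 2 - 109/1091 = 2073/1091 ≈ 1.9001)
u + (4*(-5) + 2)*N(6, 1) = 2073/1091 + (4*(-5) + 2)*(-2) = 2073/1091 + (-20 + 2)*(-2) = 2073/1091 - 18*(-2) = 2073/1091 + 36 = 41349/1091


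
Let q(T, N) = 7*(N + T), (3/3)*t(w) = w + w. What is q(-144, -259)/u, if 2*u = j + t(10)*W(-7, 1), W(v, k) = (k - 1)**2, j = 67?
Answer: -5642/67 ≈ -84.209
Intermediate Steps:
t(w) = 2*w (t(w) = w + w = 2*w)
W(v, k) = (-1 + k)**2
q(T, N) = 7*N + 7*T
u = 67/2 (u = (67 + (2*10)*(-1 + 1)**2)/2 = (67 + 20*0**2)/2 = (67 + 20*0)/2 = (67 + 0)/2 = (1/2)*67 = 67/2 ≈ 33.500)
q(-144, -259)/u = (7*(-259) + 7*(-144))/(67/2) = (-1813 - 1008)*(2/67) = -2821*2/67 = -5642/67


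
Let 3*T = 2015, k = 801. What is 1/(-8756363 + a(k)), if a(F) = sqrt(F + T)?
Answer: -26269089/230021678958889 - 47*sqrt(6)/230021678958889 ≈ -1.1420e-7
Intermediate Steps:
T = 2015/3 (T = (1/3)*2015 = 2015/3 ≈ 671.67)
a(F) = sqrt(2015/3 + F) (a(F) = sqrt(F + 2015/3) = sqrt(2015/3 + F))
1/(-8756363 + a(k)) = 1/(-8756363 + sqrt(6045 + 9*801)/3) = 1/(-8756363 + sqrt(6045 + 7209)/3) = 1/(-8756363 + sqrt(13254)/3) = 1/(-8756363 + (47*sqrt(6))/3) = 1/(-8756363 + 47*sqrt(6)/3)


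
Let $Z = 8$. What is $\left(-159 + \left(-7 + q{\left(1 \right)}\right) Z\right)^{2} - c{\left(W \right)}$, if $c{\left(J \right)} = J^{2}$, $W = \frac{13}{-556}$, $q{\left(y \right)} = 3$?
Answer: $\frac{11277590247}{309136} \approx 36481.0$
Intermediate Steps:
$W = - \frac{13}{556}$ ($W = 13 \left(- \frac{1}{556}\right) = - \frac{13}{556} \approx -0.023381$)
$\left(-159 + \left(-7 + q{\left(1 \right)}\right) Z\right)^{2} - c{\left(W \right)} = \left(-159 + \left(-7 + 3\right) 8\right)^{2} - \left(- \frac{13}{556}\right)^{2} = \left(-159 - 32\right)^{2} - \frac{169}{309136} = \left(-191\right)^{2} - \frac{169}{309136} = 36481 - \frac{169}{309136} = \frac{11277590247}{309136}$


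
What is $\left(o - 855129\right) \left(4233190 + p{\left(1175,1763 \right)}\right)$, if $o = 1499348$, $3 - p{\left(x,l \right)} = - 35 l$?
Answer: $2766854894662$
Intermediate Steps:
$p{\left(x,l \right)} = 3 + 35 l$ ($p{\left(x,l \right)} = 3 - - 35 l = 3 + 35 l$)
$\left(o - 855129\right) \left(4233190 + p{\left(1175,1763 \right)}\right) = \left(1499348 - 855129\right) \left(4233190 + \left(3 + 35 \cdot 1763\right)\right) = 644219 \left(4233190 + \left(3 + 61705\right)\right) = 644219 \left(4233190 + 61708\right) = 644219 \cdot 4294898 = 2766854894662$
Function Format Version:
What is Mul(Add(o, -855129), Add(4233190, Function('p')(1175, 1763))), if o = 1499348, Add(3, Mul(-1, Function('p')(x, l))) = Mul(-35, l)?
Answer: 2766854894662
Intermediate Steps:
Function('p')(x, l) = Add(3, Mul(35, l)) (Function('p')(x, l) = Add(3, Mul(-1, Mul(-35, l))) = Add(3, Mul(35, l)))
Mul(Add(o, -855129), Add(4233190, Function('p')(1175, 1763))) = Mul(Add(1499348, -855129), Add(4233190, Add(3, Mul(35, 1763)))) = Mul(644219, Add(4233190, Add(3, 61705))) = Mul(644219, Add(4233190, 61708)) = Mul(644219, 4294898) = 2766854894662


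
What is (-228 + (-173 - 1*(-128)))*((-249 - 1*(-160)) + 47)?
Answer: 11466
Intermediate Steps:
(-228 + (-173 - 1*(-128)))*((-249 - 1*(-160)) + 47) = (-228 + (-173 + 128))*((-249 + 160) + 47) = (-228 - 45)*(-89 + 47) = -273*(-42) = 11466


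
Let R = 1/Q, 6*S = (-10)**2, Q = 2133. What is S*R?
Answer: 50/6399 ≈ 0.0078137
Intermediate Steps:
S = 50/3 (S = (1/6)*(-10)**2 = (1/6)*100 = 50/3 ≈ 16.667)
R = 1/2133 ≈ 0.00046882
S*R = (50/3)*(1/2133) = 50/6399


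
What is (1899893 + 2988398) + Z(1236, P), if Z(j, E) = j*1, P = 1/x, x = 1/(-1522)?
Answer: 4889527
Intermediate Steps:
x = -1/1522 ≈ -0.00065703
P = -1522 (P = 1/(-1/1522) = -1522)
Z(j, E) = j
(1899893 + 2988398) + Z(1236, P) = (1899893 + 2988398) + 1236 = 4888291 + 1236 = 4889527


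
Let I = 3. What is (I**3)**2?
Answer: 729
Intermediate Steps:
(I**3)**2 = (3**3)**2 = 27**2 = 729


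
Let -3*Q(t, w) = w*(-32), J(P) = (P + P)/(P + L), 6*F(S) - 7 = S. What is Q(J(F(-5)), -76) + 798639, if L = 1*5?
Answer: 2393485/3 ≈ 7.9783e+5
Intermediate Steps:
F(S) = 7/6 + S/6
L = 5
J(P) = 2*P/(5 + P) (J(P) = (P + P)/(P + 5) = (2*P)/(5 + P) = 2*P/(5 + P))
Q(t, w) = 32*w/3 (Q(t, w) = -w*(-32)/3 = -(-32)*w/3 = 32*w/3)
Q(J(F(-5)), -76) + 798639 = (32/3)*(-76) + 798639 = -2432/3 + 798639 = 2393485/3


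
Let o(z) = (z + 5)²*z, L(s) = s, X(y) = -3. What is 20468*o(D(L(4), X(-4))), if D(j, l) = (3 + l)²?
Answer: 0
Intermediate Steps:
o(z) = z*(5 + z)² (o(z) = (5 + z)²*z = z*(5 + z)²)
20468*o(D(L(4), X(-4))) = 20468*((3 - 3)²*(5 + (3 - 3)²)²) = 20468*(0²*(5 + 0²)²) = 20468*(0*(5 + 0)²) = 20468*(0*5²) = 20468*(0*25) = 20468*0 = 0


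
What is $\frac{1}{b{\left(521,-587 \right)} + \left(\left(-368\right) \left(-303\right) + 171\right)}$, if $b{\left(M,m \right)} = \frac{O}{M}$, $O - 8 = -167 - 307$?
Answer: $\frac{521}{58182209} \approx 8.9546 \cdot 10^{-6}$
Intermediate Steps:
$O = -466$ ($O = 8 - 474 = -466$)
$b{\left(M,m \right)} = - \frac{466}{M}$
$\frac{1}{b{\left(521,-587 \right)} + \left(\left(-368\right) \left(-303\right) + 171\right)} = \frac{1}{- \frac{466}{521} + \left(\left(-368\right) \left(-303\right) + 171\right)} = \frac{1}{\left(-466\right) \frac{1}{521} + \left(111504 + 171\right)} = \frac{1}{- \frac{466}{521} + 111675} = \frac{1}{\frac{58182209}{521}} = \frac{521}{58182209}$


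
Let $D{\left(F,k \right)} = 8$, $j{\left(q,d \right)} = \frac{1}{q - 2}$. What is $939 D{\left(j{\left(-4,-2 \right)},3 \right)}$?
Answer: $7512$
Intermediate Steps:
$j{\left(q,d \right)} = \frac{1}{-2 + q}$
$939 D{\left(j{\left(-4,-2 \right)},3 \right)} = 939 \cdot 8 = 7512$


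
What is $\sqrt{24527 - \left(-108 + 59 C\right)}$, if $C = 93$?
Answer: $2 \sqrt{4787} \approx 138.38$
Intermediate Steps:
$\sqrt{24527 - \left(-108 + 59 C\right)} = \sqrt{24527 + \left(\left(-59\right) 93 + 108\right)} = \sqrt{24527 + \left(-5487 + 108\right)} = \sqrt{24527 - 5379} = \sqrt{19148} = 2 \sqrt{4787}$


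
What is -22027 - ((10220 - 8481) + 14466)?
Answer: -38232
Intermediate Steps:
-22027 - ((10220 - 8481) + 14466) = -22027 - (1739 + 14466) = -22027 - 1*16205 = -22027 - 16205 = -38232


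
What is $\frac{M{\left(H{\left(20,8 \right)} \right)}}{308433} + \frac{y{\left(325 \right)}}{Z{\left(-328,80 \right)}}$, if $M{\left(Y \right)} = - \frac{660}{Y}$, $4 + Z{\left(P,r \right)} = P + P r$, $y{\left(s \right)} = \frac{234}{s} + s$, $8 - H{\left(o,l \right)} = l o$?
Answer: $- \frac{15888341237}{1297649598700} \approx -0.012244$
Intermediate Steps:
$H{\left(o,l \right)} = 8 - l o$
$y{\left(s \right)} = s + \frac{234}{s}$
$Z{\left(P,r \right)} = -4 + P + P r$ ($Z{\left(P,r \right)} = -4 + \left(P + P r\right) = -4 + P + P r$)
$\frac{M{\left(H{\left(20,8 \right)} \right)}}{308433} + \frac{y{\left(325 \right)}}{Z{\left(-328,80 \right)}} = \frac{\left(-660\right) \frac{1}{8 - 8 \cdot 20}}{308433} + \frac{325 + \frac{234}{325}}{-4 - 328 - 26240} = - \frac{660}{8 - 160} \cdot \frac{1}{308433} + \frac{325 + 234 \cdot \frac{1}{325}}{-4 - 328 - 26240} = - \frac{660}{-152} \cdot \frac{1}{308433} + \frac{325 + \frac{18}{25}}{-26572} = \left(-660\right) \left(- \frac{1}{152}\right) \frac{1}{308433} + \frac{8143}{25} \left(- \frac{1}{26572}\right) = \frac{165}{38} \cdot \frac{1}{308433} - \frac{8143}{664300} = \frac{55}{3906818} - \frac{8143}{664300} = - \frac{15888341237}{1297649598700}$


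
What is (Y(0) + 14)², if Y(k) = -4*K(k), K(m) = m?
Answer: 196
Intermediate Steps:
Y(k) = -4*k
(Y(0) + 14)² = (-4*0 + 14)² = (0 + 14)² = 14² = 196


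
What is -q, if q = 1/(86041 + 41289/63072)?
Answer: -21024/1808939747 ≈ -1.1622e-5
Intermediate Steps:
q = 21024/1808939747 (q = 1/(86041 + 41289*(1/63072)) = 1/(86041 + 13763/21024) = 1/(1808939747/21024) = 21024/1808939747 ≈ 1.1622e-5)
-q = -1*21024/1808939747 = -21024/1808939747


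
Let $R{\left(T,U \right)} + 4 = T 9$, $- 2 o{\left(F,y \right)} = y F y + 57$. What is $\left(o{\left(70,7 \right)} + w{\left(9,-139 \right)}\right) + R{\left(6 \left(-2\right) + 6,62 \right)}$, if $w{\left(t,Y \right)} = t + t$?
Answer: $- \frac{3567}{2} \approx -1783.5$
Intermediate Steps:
$o{\left(F,y \right)} = - \frac{57}{2} - \frac{F y^{2}}{2}$ ($o{\left(F,y \right)} = - \frac{y F y + 57}{2} = - \frac{F y y + 57}{2} = - \frac{F y^{2} + 57}{2} = - \frac{57 + F y^{2}}{2} = - \frac{57}{2} - \frac{F y^{2}}{2}$)
$w{\left(t,Y \right)} = 2 t$
$R{\left(T,U \right)} = -4 + 9 T$ ($R{\left(T,U \right)} = -4 + T 9 = -4 + 9 T$)
$\left(o{\left(70,7 \right)} + w{\left(9,-139 \right)}\right) + R{\left(6 \left(-2\right) + 6,62 \right)} = \left(\left(- \frac{57}{2} - 35 \cdot 7^{2}\right) + 2 \cdot 9\right) + \left(-4 + 9 \left(6 \left(-2\right) + 6\right)\right) = \left(\left(- \frac{57}{2} - 35 \cdot 49\right) + 18\right) + \left(-4 + 9 \left(-12 + 6\right)\right) = \left(\left(- \frac{57}{2} - 1715\right) + 18\right) + \left(-4 + 9 \left(-6\right)\right) = \left(- \frac{3487}{2} + 18\right) - 58 = - \frac{3451}{2} - 58 = - \frac{3567}{2}$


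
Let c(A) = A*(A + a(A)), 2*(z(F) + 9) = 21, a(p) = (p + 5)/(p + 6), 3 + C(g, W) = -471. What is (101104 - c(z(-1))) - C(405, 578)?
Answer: 2031489/20 ≈ 1.0157e+5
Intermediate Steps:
C(g, W) = -474 (C(g, W) = -3 - 471 = -474)
a(p) = (5 + p)/(6 + p)
z(F) = 3/2 (z(F) = -9 + (½)*21 = -9 + 21/2 = 3/2)
c(A) = A*(A + (5 + A)/(6 + A))
(101104 - c(z(-1))) - C(405, 578) = (101104 - 3*(5 + 3/2 + 3*(6 + 3/2)/2)/(2*(6 + 3/2))) - 1*(-474) = (101104 - 3*(5 + 3/2 + (3/2)*(15/2))/(2*15/2)) + 474 = (101104 - 3*2*(5 + 3/2 + 45/4)/(2*15)) + 474 = (101104 - 3*2*71/(2*15*4)) + 474 = (101104 - 1*71/20) + 474 = (101104 - 71/20) + 474 = 2022009/20 + 474 = 2031489/20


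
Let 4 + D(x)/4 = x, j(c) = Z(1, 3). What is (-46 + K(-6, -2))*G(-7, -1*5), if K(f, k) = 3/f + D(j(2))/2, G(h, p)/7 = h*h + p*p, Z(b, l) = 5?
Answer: -23051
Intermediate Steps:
j(c) = 5
G(h, p) = 7*h**2 + 7*p**2 (G(h, p) = 7*(h*h + p*p) = 7*(h**2 + p**2) = 7*h**2 + 7*p**2)
D(x) = -16 + 4*x
K(f, k) = 2 + 3/f (K(f, k) = 3/f + (-16 + 4*5)/2 = 3/f + (-16 + 20)*(1/2) = 3/f + 4*(1/2) = 3/f + 2 = 2 + 3/f)
(-46 + K(-6, -2))*G(-7, -1*5) = (-46 + (2 + 3/(-6)))*(7*(-7)**2 + 7*(-1*5)**2) = (-46 + (2 + 3*(-1/6)))*(7*49 + 7*(-5)**2) = (-46 + (2 - 1/2))*(343 + 7*25) = (-46 + 3/2)*(343 + 175) = -89/2*518 = -23051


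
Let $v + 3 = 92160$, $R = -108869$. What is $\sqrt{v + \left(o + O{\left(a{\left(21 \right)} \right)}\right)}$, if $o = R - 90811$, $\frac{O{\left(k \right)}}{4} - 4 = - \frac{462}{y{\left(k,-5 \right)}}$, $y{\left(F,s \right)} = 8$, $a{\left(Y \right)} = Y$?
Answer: $i \sqrt{107738} \approx 328.23 i$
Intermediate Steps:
$v = 92157$ ($v = -3 + 92160 = 92157$)
$O{\left(k \right)} = -215$ ($O{\left(k \right)} = 16 + 4 \left(- \frac{462}{8}\right) = 16 + 4 \left(\left(-462\right) \frac{1}{8}\right) = 16 + 4 \left(- \frac{231}{4}\right) = 16 - 231 = -215$)
$o = -199680$ ($o = -108869 - 90811 = -199680$)
$\sqrt{v + \left(o + O{\left(a{\left(21 \right)} \right)}\right)} = \sqrt{92157 - 199895} = \sqrt{-107738} = i \sqrt{107738}$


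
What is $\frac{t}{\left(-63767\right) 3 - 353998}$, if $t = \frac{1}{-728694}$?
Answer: $\frac{1}{397356109506} \approx 2.5166 \cdot 10^{-12}$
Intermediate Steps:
$t = - \frac{1}{728694} \approx -1.3723 \cdot 10^{-6}$
$\frac{t}{\left(-63767\right) 3 - 353998} = - \frac{1}{728694 \left(\left(-63767\right) 3 - 353998\right)} = - \frac{1}{728694 \left(-191301 - 353998\right)} = - \frac{1}{728694 \left(-545299\right)} = \left(- \frac{1}{728694}\right) \left(- \frac{1}{545299}\right) = \frac{1}{397356109506}$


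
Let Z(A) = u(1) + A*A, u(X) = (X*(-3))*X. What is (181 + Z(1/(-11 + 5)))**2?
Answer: 41075281/1296 ≈ 31694.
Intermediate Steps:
u(X) = -3*X**2 (u(X) = (-3*X)*X = -3*X**2)
Z(A) = -3 + A**2 (Z(A) = -3*1**2 + A*A = -3*1 + A**2 = -3 + A**2)
(181 + Z(1/(-11 + 5)))**2 = (181 + (-3 + (1/(-11 + 5))**2))**2 = (181 + (-3 + (1/(-6))**2))**2 = (181 + (-3 + (-1/6)**2))**2 = (181 + (-3 + 1/36))**2 = (181 - 107/36)**2 = (6409/36)**2 = 41075281/1296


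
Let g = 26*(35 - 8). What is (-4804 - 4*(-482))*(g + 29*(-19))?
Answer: -434276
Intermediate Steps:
g = 702 (g = 26*27 = 702)
(-4804 - 4*(-482))*(g + 29*(-19)) = (-4804 - 4*(-482))*(702 + 29*(-19)) = (-4804 + 1928)*(702 - 551) = -2876*151 = -434276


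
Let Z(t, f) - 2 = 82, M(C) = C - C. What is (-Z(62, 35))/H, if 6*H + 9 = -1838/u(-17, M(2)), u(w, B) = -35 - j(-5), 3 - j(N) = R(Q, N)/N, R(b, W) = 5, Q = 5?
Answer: -19656/1487 ≈ -13.219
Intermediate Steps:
M(C) = 0
Z(t, f) = 84 (Z(t, f) = 2 + 82 = 84)
j(N) = 3 - 5/N
u(w, B) = -39 (u(w, B) = -35 - (3 - 5/(-5)) = -35 - (3 - 5*(-⅕)) = -35 - (3 + 1) = -35 - 1*4 = -35 - 4 = -39)
H = 1487/234 (H = -3/2 + (-1838/(-39))/6 = -3/2 + (-1838*(-1/39))/6 = -3/2 + (⅙)*(1838/39) = -3/2 + 919/117 = 1487/234 ≈ 6.3547)
(-Z(62, 35))/H = (-1*84)/(1487/234) = -84*234/1487 = -19656/1487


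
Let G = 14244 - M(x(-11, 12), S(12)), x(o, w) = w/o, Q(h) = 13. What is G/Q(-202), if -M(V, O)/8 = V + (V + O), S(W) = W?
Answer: 157548/143 ≈ 1101.7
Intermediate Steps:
M(V, O) = -16*V - 8*O (M(V, O) = -8*(V + (V + O)) = -8*(V + (O + V)) = -8*(O + 2*V) = -16*V - 8*O)
G = 157548/11 (G = 14244 - (-192/(-11) - 8*12) = 14244 - (-192*(-1)/11 - 96) = 14244 - (-16*(-12/11) - 96) = 14244 - (192/11 - 96) = 14244 - 1*(-864/11) = 14244 + 864/11 = 157548/11 ≈ 14323.)
G/Q(-202) = (157548/11)/13 = (157548/11)*(1/13) = 157548/143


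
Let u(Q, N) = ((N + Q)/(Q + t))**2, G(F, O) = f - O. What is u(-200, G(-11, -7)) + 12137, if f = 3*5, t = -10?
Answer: 133818346/11025 ≈ 12138.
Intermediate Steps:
f = 15
G(F, O) = 15 - O
u(Q, N) = (N + Q)**2/(-10 + Q)**2 (u(Q, N) = ((N + Q)/(Q - 10))**2 = ((N + Q)/(-10 + Q))**2 = (N + Q)**2/(-10 + Q)**2)
u(-200, G(-11, -7)) + 12137 = ((15 - 1*(-7)) - 200)**2/(-10 - 200)**2 + 12137 = ((15 + 7) - 200)**2/(-210)**2 + 12137 = (22 - 200)**2/44100 + 12137 = (1/44100)*(-178)**2 + 12137 = (1/44100)*31684 + 12137 = 7921/11025 + 12137 = 133818346/11025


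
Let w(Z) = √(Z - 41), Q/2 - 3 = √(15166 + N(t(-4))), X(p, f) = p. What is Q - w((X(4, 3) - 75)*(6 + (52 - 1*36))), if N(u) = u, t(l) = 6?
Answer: 6 + 4*√3793 - I*√1603 ≈ 252.35 - 40.037*I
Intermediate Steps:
Q = 6 + 4*√3793 (Q = 6 + 2*√(15166 + 6) = 6 + 2*√15172 = 6 + 2*(2*√3793) = 6 + 4*√3793 ≈ 252.35)
w(Z) = √(-41 + Z)
Q - w((X(4, 3) - 75)*(6 + (52 - 1*36))) = (6 + 4*√3793) - √(-41 + (4 - 75)*(6 + (52 - 1*36))) = (6 + 4*√3793) - √(-41 - 71*(6 + (52 - 36))) = (6 + 4*√3793) - √(-41 - 71*(6 + 16)) = (6 + 4*√3793) - √(-41 - 71*22) = (6 + 4*√3793) - √(-41 - 1562) = (6 + 4*√3793) - √(-1603) = (6 + 4*√3793) - I*√1603 = 6 + 4*√3793 - I*√1603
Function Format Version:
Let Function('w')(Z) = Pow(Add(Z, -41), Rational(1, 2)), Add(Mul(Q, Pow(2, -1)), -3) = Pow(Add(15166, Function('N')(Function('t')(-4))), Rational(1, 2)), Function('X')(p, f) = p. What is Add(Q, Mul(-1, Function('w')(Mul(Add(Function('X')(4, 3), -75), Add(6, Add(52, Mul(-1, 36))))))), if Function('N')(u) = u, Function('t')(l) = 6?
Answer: Add(6, Mul(4, Pow(3793, Rational(1, 2))), Mul(-1, I, Pow(1603, Rational(1, 2)))) ≈ Add(252.35, Mul(-40.037, I))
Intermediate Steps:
Q = Add(6, Mul(4, Pow(3793, Rational(1, 2)))) (Q = Add(6, Mul(2, Pow(Add(15166, 6), Rational(1, 2)))) = Add(6, Mul(2, Pow(15172, Rational(1, 2)))) = Add(6, Mul(2, Mul(2, Pow(3793, Rational(1, 2))))) = Add(6, Mul(4, Pow(3793, Rational(1, 2)))) ≈ 252.35)
Function('w')(Z) = Pow(Add(-41, Z), Rational(1, 2))
Add(Q, Mul(-1, Function('w')(Mul(Add(Function('X')(4, 3), -75), Add(6, Add(52, Mul(-1, 36))))))) = Add(Add(6, Mul(4, Pow(3793, Rational(1, 2)))), Mul(-1, Pow(Add(-41, Mul(Add(4, -75), Add(6, Add(52, Mul(-1, 36))))), Rational(1, 2)))) = Add(Add(6, Mul(4, Pow(3793, Rational(1, 2)))), Mul(-1, Pow(Add(-41, Mul(-71, Add(6, Add(52, -36)))), Rational(1, 2)))) = Add(Add(6, Mul(4, Pow(3793, Rational(1, 2)))), Mul(-1, Pow(Add(-41, Mul(-71, Add(6, 16))), Rational(1, 2)))) = Add(Add(6, Mul(4, Pow(3793, Rational(1, 2)))), Mul(-1, Pow(Add(-41, Mul(-71, 22)), Rational(1, 2)))) = Add(Add(6, Mul(4, Pow(3793, Rational(1, 2)))), Mul(-1, Pow(Add(-41, -1562), Rational(1, 2)))) = Add(Add(6, Mul(4, Pow(3793, Rational(1, 2)))), Mul(-1, Pow(-1603, Rational(1, 2)))) = Add(Add(6, Mul(4, Pow(3793, Rational(1, 2)))), Mul(-1, Mul(I, Pow(1603, Rational(1, 2))))) = Add(Add(6, Mul(4, Pow(3793, Rational(1, 2)))), Mul(-1, I, Pow(1603, Rational(1, 2)))) = Add(6, Mul(4, Pow(3793, Rational(1, 2))), Mul(-1, I, Pow(1603, Rational(1, 2))))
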